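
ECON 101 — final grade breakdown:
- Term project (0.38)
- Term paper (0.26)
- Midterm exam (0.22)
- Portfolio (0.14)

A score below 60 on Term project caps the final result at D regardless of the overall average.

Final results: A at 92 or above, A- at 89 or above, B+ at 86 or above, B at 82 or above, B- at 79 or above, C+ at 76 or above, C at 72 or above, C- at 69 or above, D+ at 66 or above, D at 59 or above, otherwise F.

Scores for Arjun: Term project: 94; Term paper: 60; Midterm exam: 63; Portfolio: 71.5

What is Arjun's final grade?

Term project score 94 ≥ 60: minimum met.
Weighted total:
  Term project 94 × 0.38 = 35.72
  Term paper 60 × 0.26 = 15.6
  Midterm exam 63 × 0.22 = 13.86
  Portfolio 71.5 × 0.14 = 10.01
Sum = 75.19
75.19 is ≥ 72 and < 76 → C

C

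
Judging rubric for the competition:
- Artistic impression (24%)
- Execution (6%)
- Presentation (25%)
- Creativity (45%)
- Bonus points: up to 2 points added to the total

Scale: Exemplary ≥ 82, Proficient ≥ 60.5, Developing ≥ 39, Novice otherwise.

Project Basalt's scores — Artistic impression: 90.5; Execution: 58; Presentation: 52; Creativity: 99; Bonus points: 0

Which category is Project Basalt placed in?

Exemplary

Weighted total:
  Artistic impression 90.5 × 0.24 = 21.72
  Execution 58 × 0.06 = 3.48
  Presentation 52 × 0.25 = 13
  Creativity 99 × 0.45 = 44.55
Sum = 82.75
Bonus points: 82.75 + 0 = 82.75
82.75 ≥ 82 → Exemplary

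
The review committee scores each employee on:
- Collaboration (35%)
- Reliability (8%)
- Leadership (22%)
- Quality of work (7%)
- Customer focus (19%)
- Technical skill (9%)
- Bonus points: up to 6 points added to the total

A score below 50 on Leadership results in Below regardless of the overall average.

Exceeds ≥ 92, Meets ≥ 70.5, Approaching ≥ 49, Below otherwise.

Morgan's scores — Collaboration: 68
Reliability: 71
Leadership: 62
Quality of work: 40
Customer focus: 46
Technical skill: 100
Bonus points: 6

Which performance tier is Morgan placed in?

Leadership score 62 ≥ 50: minimum met.
Weighted total:
  Collaboration 68 × 0.35 = 23.8
  Reliability 71 × 0.08 = 5.68
  Leadership 62 × 0.22 = 13.64
  Quality of work 40 × 0.07 = 2.8
  Customer focus 46 × 0.19 = 8.74
  Technical skill 100 × 0.09 = 9
Sum = 63.66
Bonus points: 63.66 + 6 = 69.66
69.66 is ≥ 49 and < 70.5 → Approaching

Approaching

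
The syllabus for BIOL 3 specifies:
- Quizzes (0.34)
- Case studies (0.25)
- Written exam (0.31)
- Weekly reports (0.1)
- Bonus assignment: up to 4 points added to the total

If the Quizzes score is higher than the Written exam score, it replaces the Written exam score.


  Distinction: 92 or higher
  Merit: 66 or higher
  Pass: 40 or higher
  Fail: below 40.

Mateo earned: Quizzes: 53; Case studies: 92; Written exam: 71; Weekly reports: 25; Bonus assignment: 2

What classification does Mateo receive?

Merit

Quizzes (53) ≤ Written exam (71), so Written exam stays at 71.
Weighted total:
  Quizzes 53 × 0.34 = 18.02
  Case studies 92 × 0.25 = 23
  Written exam 71 × 0.31 = 22.01
  Weekly reports 25 × 0.1 = 2.5
Sum = 65.53
Bonus assignment: 65.53 + 2 = 67.53
67.53 is ≥ 66 and < 92 → Merit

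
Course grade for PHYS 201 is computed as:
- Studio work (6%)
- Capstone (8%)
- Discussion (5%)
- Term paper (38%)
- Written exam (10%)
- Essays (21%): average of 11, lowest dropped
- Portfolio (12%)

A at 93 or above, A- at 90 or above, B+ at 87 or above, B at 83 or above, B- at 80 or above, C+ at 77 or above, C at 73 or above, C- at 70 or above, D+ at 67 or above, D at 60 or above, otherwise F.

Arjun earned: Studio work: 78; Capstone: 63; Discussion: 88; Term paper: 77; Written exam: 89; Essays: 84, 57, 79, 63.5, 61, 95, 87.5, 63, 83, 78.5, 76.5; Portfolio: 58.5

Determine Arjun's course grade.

C

Essays: drop 57 → average of remaining 10 = 771/10 = 77.1
Weighted total:
  Studio work 78 × 0.06 = 4.68
  Capstone 63 × 0.08 = 5.04
  Discussion 88 × 0.05 = 4.4
  Term paper 77 × 0.38 = 29.26
  Written exam 89 × 0.1 = 8.9
  Essays 77.1 × 0.21 = 16.191
  Portfolio 58.5 × 0.12 = 7.02
Sum = 75.491
75.491 is ≥ 73 and < 77 → C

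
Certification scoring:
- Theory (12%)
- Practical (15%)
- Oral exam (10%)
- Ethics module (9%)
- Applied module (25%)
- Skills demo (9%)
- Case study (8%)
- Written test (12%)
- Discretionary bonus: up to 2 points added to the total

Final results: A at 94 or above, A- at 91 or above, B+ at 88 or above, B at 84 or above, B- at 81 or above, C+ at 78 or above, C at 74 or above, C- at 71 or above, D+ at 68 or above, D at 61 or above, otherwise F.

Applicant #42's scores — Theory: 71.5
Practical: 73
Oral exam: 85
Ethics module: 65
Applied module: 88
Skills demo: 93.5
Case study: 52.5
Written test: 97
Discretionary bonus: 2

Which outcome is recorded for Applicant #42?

Weighted total:
  Theory 71.5 × 0.12 = 8.58
  Practical 73 × 0.15 = 10.95
  Oral exam 85 × 0.1 = 8.5
  Ethics module 65 × 0.09 = 5.85
  Applied module 88 × 0.25 = 22
  Skills demo 93.5 × 0.09 = 8.415
  Case study 52.5 × 0.08 = 4.2
  Written test 97 × 0.12 = 11.64
Sum = 80.135
Discretionary bonus: 80.135 + 2 = 82.135
82.135 is ≥ 81 and < 84 → B-

B-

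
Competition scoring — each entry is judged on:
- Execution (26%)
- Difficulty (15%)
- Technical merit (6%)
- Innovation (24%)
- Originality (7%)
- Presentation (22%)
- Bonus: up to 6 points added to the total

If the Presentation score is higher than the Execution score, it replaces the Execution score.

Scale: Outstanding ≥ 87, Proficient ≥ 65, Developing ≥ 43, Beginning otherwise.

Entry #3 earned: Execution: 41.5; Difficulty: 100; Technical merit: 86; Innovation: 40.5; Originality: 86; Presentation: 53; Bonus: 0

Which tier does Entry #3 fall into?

Developing

Presentation (53) > Execution (41.5), so Execution counts as 53.
Weighted total:
  Execution 53 × 0.26 = 13.78
  Difficulty 100 × 0.15 = 15
  Technical merit 86 × 0.06 = 5.16
  Innovation 40.5 × 0.24 = 9.72
  Originality 86 × 0.07 = 6.02
  Presentation 53 × 0.22 = 11.66
Sum = 61.34
Bonus: 61.34 + 0 = 61.34
61.34 is ≥ 43 and < 65 → Developing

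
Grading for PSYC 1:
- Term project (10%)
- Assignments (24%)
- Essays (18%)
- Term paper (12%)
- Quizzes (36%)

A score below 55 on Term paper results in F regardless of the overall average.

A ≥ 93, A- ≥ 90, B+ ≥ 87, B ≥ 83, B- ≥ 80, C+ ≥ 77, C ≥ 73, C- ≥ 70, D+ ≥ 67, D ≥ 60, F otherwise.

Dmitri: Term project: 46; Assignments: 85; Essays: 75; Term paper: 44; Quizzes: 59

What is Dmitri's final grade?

Term paper score 44 < 55: minimum not met.
Weighted total:
  Term project 46 × 0.1 = 4.6
  Assignments 85 × 0.24 = 20.4
  Essays 75 × 0.18 = 13.5
  Term paper 44 × 0.12 = 5.28
  Quizzes 59 × 0.36 = 21.24
Sum = 65.02
Because the Term paper minimum was not met, the result is F.

F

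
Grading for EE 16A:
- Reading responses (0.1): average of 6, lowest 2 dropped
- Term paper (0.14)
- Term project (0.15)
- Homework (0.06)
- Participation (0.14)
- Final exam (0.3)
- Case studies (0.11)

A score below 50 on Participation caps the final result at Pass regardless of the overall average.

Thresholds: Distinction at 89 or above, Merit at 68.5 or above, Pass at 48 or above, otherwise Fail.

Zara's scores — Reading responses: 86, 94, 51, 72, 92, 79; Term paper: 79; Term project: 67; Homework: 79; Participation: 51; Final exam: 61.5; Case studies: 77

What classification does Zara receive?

Reading responses: drop 51, 72 → average of remaining 4 = 351/4 = 87.75
Participation score 51 ≥ 50: minimum met.
Weighted total:
  Reading responses 87.75 × 0.1 = 8.775
  Term paper 79 × 0.14 = 11.06
  Term project 67 × 0.15 = 10.05
  Homework 79 × 0.06 = 4.74
  Participation 51 × 0.14 = 7.14
  Final exam 61.5 × 0.3 = 18.45
  Case studies 77 × 0.11 = 8.47
Sum = 68.685
68.685 is ≥ 68.5 and < 89 → Merit

Merit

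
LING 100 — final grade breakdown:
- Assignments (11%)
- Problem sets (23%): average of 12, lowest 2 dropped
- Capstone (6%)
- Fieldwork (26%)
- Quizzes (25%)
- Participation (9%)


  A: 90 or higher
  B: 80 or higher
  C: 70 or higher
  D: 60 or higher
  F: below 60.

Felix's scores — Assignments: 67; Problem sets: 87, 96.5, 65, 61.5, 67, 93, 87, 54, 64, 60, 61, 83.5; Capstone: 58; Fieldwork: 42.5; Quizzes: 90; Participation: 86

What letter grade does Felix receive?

D

Problem sets: drop 54, 60 → average of remaining 10 = 765.5/10 = 76.55
Weighted total:
  Assignments 67 × 0.11 = 7.37
  Problem sets 76.55 × 0.23 = 17.6065
  Capstone 58 × 0.06 = 3.48
  Fieldwork 42.5 × 0.26 = 11.05
  Quizzes 90 × 0.25 = 22.5
  Participation 86 × 0.09 = 7.74
Sum = 69.7465
69.7465 is ≥ 60 and < 70 → D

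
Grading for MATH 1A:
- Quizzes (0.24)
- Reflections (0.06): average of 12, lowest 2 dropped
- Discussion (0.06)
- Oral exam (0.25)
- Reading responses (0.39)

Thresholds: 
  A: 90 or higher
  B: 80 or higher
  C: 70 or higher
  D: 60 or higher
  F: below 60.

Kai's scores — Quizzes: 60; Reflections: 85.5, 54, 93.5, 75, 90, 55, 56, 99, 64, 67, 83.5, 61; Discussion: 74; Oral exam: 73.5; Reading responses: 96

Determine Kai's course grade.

Reflections: drop 54, 55 → average of remaining 10 = 774.5/10 = 77.45
Weighted total:
  Quizzes 60 × 0.24 = 14.4
  Reflections 77.45 × 0.06 = 4.647
  Discussion 74 × 0.06 = 4.44
  Oral exam 73.5 × 0.25 = 18.375
  Reading responses 96 × 0.39 = 37.44
Sum = 79.302
79.302 is ≥ 70 and < 80 → C

C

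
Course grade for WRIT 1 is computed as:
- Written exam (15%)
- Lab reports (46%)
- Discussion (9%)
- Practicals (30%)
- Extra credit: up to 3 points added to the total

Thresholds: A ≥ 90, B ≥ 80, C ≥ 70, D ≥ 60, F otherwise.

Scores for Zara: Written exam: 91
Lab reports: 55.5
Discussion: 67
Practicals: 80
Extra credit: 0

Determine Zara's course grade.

Weighted total:
  Written exam 91 × 0.15 = 13.65
  Lab reports 55.5 × 0.46 = 25.53
  Discussion 67 × 0.09 = 6.03
  Practicals 80 × 0.3 = 24
Sum = 69.21
Extra credit: 69.21 + 0 = 69.21
69.21 is ≥ 60 and < 70 → D

D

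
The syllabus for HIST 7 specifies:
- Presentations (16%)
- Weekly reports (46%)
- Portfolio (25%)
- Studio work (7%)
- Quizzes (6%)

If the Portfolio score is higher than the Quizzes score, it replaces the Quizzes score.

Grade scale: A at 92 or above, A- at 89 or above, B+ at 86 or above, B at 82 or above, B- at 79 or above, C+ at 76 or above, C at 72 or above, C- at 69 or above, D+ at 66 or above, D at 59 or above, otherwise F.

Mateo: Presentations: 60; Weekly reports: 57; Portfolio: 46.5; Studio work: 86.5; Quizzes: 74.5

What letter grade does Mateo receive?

Portfolio (46.5) ≤ Quizzes (74.5), so Quizzes stays at 74.5.
Weighted total:
  Presentations 60 × 0.16 = 9.6
  Weekly reports 57 × 0.46 = 26.22
  Portfolio 46.5 × 0.25 = 11.625
  Studio work 86.5 × 0.07 = 6.055
  Quizzes 74.5 × 0.06 = 4.47
Sum = 57.97
57.97 < 59 → F

F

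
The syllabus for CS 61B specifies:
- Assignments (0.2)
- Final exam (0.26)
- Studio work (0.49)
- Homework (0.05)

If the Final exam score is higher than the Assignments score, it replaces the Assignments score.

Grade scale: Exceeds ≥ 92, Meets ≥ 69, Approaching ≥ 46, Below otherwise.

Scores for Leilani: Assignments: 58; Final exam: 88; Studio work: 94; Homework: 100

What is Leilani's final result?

Final exam (88) > Assignments (58), so Assignments counts as 88.
Weighted total:
  Assignments 88 × 0.2 = 17.6
  Final exam 88 × 0.26 = 22.88
  Studio work 94 × 0.49 = 46.06
  Homework 100 × 0.05 = 5
Sum = 91.54
91.54 is ≥ 69 and < 92 → Meets

Meets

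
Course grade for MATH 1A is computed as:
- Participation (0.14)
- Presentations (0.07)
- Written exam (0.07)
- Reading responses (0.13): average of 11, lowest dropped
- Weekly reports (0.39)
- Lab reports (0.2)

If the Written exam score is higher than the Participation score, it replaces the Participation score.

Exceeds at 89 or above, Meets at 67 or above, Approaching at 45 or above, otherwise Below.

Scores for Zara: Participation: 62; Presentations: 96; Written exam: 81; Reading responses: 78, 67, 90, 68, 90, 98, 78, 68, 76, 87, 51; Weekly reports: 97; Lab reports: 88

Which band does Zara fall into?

Reading responses: drop 51 → average of remaining 10 = 800/10 = 80
Written exam (81) > Participation (62), so Participation counts as 81.
Weighted total:
  Participation 81 × 0.14 = 11.34
  Presentations 96 × 0.07 = 6.72
  Written exam 81 × 0.07 = 5.67
  Reading responses 80 × 0.13 = 10.4
  Weekly reports 97 × 0.39 = 37.83
  Lab reports 88 × 0.2 = 17.6
Sum = 89.56
89.56 ≥ 89 → Exceeds

Exceeds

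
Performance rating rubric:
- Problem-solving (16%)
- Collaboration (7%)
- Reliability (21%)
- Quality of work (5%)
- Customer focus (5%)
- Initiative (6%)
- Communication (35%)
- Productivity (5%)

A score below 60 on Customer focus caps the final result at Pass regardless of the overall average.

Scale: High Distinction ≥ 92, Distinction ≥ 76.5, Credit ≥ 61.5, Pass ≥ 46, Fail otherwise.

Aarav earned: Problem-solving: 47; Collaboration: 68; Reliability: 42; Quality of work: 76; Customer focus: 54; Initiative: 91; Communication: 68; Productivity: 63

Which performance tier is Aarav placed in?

Customer focus score 54 < 60: minimum not met.
Weighted total:
  Problem-solving 47 × 0.16 = 7.52
  Collaboration 68 × 0.07 = 4.76
  Reliability 42 × 0.21 = 8.82
  Quality of work 76 × 0.05 = 3.8
  Customer focus 54 × 0.05 = 2.7
  Initiative 91 × 0.06 = 5.46
  Communication 68 × 0.35 = 23.8
  Productivity 63 × 0.05 = 3.15
Sum = 60.01
60.01 would be Pass; cap at Pass applies → Pass.

Pass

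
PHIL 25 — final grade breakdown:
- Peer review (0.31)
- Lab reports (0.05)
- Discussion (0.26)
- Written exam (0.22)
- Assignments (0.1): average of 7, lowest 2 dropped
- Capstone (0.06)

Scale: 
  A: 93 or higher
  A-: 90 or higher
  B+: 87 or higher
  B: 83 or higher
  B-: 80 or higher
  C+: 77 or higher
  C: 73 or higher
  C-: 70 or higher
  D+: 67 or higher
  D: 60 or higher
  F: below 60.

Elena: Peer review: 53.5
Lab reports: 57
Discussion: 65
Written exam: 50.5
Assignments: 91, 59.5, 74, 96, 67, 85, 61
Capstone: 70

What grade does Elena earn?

F

Assignments: drop 59.5, 61 → average of remaining 5 = 413/5 = 82.6
Weighted total:
  Peer review 53.5 × 0.31 = 16.585
  Lab reports 57 × 0.05 = 2.85
  Discussion 65 × 0.26 = 16.9
  Written exam 50.5 × 0.22 = 11.11
  Assignments 82.6 × 0.1 = 8.26
  Capstone 70 × 0.06 = 4.2
Sum = 59.905
59.905 < 60 → F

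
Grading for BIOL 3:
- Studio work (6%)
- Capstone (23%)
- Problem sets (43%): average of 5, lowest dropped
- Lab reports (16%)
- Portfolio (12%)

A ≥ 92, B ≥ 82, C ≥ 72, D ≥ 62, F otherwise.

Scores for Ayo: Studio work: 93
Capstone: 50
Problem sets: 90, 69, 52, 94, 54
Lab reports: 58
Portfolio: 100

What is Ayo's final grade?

Problem sets: drop 52 → average of remaining 4 = 307/4 = 76.75
Weighted total:
  Studio work 93 × 0.06 = 5.58
  Capstone 50 × 0.23 = 11.5
  Problem sets 76.75 × 0.43 = 33.0025
  Lab reports 58 × 0.16 = 9.28
  Portfolio 100 × 0.12 = 12
Sum = 71.3625
71.3625 is ≥ 62 and < 72 → D

D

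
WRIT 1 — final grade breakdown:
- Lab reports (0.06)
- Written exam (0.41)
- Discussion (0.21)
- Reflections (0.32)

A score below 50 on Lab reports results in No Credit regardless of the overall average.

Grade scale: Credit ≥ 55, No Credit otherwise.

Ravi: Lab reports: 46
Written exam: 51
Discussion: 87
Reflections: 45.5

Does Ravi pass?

No Credit

Lab reports score 46 < 50: minimum not met.
Weighted total:
  Lab reports 46 × 0.06 = 2.76
  Written exam 51 × 0.41 = 20.91
  Discussion 87 × 0.21 = 18.27
  Reflections 45.5 × 0.32 = 14.56
Sum = 56.5
Because the Lab reports minimum was not met, the result is No Credit.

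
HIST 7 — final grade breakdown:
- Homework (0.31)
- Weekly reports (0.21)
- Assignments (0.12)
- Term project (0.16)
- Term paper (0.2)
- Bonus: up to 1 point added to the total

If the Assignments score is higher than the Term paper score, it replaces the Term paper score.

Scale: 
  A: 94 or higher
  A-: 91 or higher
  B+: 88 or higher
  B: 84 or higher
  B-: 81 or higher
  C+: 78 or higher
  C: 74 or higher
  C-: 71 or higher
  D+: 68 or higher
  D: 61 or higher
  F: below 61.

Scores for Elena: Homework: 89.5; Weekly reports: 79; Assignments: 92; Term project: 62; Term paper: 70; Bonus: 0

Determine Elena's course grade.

Assignments (92) > Term paper (70), so Term paper counts as 92.
Weighted total:
  Homework 89.5 × 0.31 = 27.745
  Weekly reports 79 × 0.21 = 16.59
  Assignments 92 × 0.12 = 11.04
  Term project 62 × 0.16 = 9.92
  Term paper 92 × 0.2 = 18.4
Sum = 83.695
Bonus: 83.695 + 0 = 83.695
83.695 is ≥ 81 and < 84 → B-

B-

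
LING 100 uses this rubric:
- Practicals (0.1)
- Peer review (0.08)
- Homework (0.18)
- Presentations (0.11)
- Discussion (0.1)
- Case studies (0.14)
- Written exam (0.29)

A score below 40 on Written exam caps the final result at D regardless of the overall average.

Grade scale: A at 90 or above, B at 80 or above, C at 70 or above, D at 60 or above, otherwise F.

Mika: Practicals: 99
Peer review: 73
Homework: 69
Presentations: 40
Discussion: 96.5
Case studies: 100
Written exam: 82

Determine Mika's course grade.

C

Written exam score 82 ≥ 40: minimum met.
Weighted total:
  Practicals 99 × 0.1 = 9.9
  Peer review 73 × 0.08 = 5.84
  Homework 69 × 0.18 = 12.42
  Presentations 40 × 0.11 = 4.4
  Discussion 96.5 × 0.1 = 9.65
  Case studies 100 × 0.14 = 14
  Written exam 82 × 0.29 = 23.78
Sum = 79.99
79.99 is ≥ 70 and < 80 → C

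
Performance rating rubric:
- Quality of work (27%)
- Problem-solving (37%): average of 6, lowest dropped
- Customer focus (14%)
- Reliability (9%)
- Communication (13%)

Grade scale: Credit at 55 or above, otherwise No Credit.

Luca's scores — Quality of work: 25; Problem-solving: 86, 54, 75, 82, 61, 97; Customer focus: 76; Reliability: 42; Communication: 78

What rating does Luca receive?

Credit

Problem-solving: drop 54 → average of remaining 5 = 401/5 = 80.2
Weighted total:
  Quality of work 25 × 0.27 = 6.75
  Problem-solving 80.2 × 0.37 = 29.674
  Customer focus 76 × 0.14 = 10.64
  Reliability 42 × 0.09 = 3.78
  Communication 78 × 0.13 = 10.14
Sum = 60.984
60.984 ≥ 55 → Credit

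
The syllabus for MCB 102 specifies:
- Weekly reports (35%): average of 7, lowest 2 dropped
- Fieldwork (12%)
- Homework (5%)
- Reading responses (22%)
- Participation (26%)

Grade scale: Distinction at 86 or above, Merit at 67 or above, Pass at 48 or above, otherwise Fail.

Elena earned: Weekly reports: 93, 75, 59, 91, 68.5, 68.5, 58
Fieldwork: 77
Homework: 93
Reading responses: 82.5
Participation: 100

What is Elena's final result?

Weekly reports: drop 58, 59 → average of remaining 5 = 396/5 = 79.2
Weighted total:
  Weekly reports 79.2 × 0.35 = 27.72
  Fieldwork 77 × 0.12 = 9.24
  Homework 93 × 0.05 = 4.65
  Reading responses 82.5 × 0.22 = 18.15
  Participation 100 × 0.26 = 26
Sum = 85.76
85.76 is ≥ 67 and < 86 → Merit

Merit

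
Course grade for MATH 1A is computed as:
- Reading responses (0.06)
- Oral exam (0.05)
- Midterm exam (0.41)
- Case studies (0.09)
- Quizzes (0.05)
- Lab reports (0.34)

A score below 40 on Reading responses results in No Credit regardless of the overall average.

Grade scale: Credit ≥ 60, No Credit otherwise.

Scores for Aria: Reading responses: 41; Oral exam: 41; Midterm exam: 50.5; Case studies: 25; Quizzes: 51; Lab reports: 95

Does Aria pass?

Credit

Reading responses score 41 ≥ 40: minimum met.
Weighted total:
  Reading responses 41 × 0.06 = 2.46
  Oral exam 41 × 0.05 = 2.05
  Midterm exam 50.5 × 0.41 = 20.705
  Case studies 25 × 0.09 = 2.25
  Quizzes 51 × 0.05 = 2.55
  Lab reports 95 × 0.34 = 32.3
Sum = 62.315
62.315 ≥ 60 → Credit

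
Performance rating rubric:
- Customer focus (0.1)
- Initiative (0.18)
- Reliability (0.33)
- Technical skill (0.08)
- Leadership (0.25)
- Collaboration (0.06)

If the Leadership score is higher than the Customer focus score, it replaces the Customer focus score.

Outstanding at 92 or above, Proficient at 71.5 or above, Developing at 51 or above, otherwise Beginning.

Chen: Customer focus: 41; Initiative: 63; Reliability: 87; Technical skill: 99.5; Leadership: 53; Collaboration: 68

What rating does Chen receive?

Leadership (53) > Customer focus (41), so Customer focus counts as 53.
Weighted total:
  Customer focus 53 × 0.1 = 5.3
  Initiative 63 × 0.18 = 11.34
  Reliability 87 × 0.33 = 28.71
  Technical skill 99.5 × 0.08 = 7.96
  Leadership 53 × 0.25 = 13.25
  Collaboration 68 × 0.06 = 4.08
Sum = 70.64
70.64 is ≥ 51 and < 71.5 → Developing

Developing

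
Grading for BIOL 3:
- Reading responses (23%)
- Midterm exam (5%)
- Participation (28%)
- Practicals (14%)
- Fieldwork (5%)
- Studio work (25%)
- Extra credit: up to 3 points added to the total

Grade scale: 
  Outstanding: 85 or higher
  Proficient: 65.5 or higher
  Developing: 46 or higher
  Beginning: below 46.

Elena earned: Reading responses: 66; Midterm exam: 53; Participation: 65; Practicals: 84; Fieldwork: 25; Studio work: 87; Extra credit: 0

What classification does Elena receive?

Weighted total:
  Reading responses 66 × 0.23 = 15.18
  Midterm exam 53 × 0.05 = 2.65
  Participation 65 × 0.28 = 18.2
  Practicals 84 × 0.14 = 11.76
  Fieldwork 25 × 0.05 = 1.25
  Studio work 87 × 0.25 = 21.75
Sum = 70.79
Extra credit: 70.79 + 0 = 70.79
70.79 is ≥ 65.5 and < 85 → Proficient

Proficient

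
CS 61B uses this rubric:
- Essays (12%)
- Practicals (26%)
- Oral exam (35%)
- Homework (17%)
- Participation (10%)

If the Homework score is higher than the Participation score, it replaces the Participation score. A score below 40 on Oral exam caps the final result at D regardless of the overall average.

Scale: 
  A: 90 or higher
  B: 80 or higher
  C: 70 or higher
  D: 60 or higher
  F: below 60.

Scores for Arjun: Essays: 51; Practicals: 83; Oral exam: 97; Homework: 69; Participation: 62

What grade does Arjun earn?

Homework (69) > Participation (62), so Participation counts as 69.
Oral exam score 97 ≥ 40: minimum met.
Weighted total:
  Essays 51 × 0.12 = 6.12
  Practicals 83 × 0.26 = 21.58
  Oral exam 97 × 0.35 = 33.95
  Homework 69 × 0.17 = 11.73
  Participation 69 × 0.1 = 6.9
Sum = 80.28
80.28 is ≥ 80 and < 90 → B

B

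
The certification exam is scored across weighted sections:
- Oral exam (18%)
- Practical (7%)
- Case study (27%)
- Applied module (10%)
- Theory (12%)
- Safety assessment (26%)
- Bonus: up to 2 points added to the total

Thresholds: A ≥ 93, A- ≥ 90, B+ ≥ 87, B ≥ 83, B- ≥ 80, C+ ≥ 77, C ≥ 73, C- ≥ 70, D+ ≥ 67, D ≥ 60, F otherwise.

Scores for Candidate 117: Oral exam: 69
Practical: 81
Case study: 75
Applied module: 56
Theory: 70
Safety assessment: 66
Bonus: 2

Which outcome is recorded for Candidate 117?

Weighted total:
  Oral exam 69 × 0.18 = 12.42
  Practical 81 × 0.07 = 5.67
  Case study 75 × 0.27 = 20.25
  Applied module 56 × 0.1 = 5.6
  Theory 70 × 0.12 = 8.4
  Safety assessment 66 × 0.26 = 17.16
Sum = 69.5
Bonus: 69.5 + 2 = 71.5
71.5 is ≥ 70 and < 73 → C-

C-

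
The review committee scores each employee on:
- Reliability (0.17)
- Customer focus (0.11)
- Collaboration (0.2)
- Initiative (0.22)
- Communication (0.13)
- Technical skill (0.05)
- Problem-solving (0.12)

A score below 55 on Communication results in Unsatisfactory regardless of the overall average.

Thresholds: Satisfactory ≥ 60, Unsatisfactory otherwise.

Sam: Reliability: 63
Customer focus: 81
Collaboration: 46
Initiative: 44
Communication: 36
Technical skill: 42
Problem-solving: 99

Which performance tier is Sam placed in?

Communication score 36 < 55: minimum not met.
Weighted total:
  Reliability 63 × 0.17 = 10.71
  Customer focus 81 × 0.11 = 8.91
  Collaboration 46 × 0.2 = 9.2
  Initiative 44 × 0.22 = 9.68
  Communication 36 × 0.13 = 4.68
  Technical skill 42 × 0.05 = 2.1
  Problem-solving 99 × 0.12 = 11.88
Sum = 57.16
Because the Communication minimum was not met, the result is Unsatisfactory.

Unsatisfactory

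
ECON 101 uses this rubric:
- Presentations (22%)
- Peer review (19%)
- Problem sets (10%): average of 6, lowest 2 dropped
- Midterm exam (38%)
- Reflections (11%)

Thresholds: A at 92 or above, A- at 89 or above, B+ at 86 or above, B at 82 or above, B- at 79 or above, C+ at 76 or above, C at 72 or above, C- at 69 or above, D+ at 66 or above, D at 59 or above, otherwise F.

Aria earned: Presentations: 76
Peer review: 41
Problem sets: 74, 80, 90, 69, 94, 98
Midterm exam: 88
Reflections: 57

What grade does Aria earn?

Problem sets: drop 69, 74 → average of remaining 4 = 362/4 = 90.5
Weighted total:
  Presentations 76 × 0.22 = 16.72
  Peer review 41 × 0.19 = 7.79
  Problem sets 90.5 × 0.1 = 9.05
  Midterm exam 88 × 0.38 = 33.44
  Reflections 57 × 0.11 = 6.27
Sum = 73.27
73.27 is ≥ 72 and < 76 → C

C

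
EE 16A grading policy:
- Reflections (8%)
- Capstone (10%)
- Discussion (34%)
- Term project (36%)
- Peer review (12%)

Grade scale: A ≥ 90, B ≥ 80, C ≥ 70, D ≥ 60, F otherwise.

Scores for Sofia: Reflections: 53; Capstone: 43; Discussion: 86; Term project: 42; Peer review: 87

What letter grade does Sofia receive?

Weighted total:
  Reflections 53 × 0.08 = 4.24
  Capstone 43 × 0.1 = 4.3
  Discussion 86 × 0.34 = 29.24
  Term project 42 × 0.36 = 15.12
  Peer review 87 × 0.12 = 10.44
Sum = 63.34
63.34 is ≥ 60 and < 70 → D

D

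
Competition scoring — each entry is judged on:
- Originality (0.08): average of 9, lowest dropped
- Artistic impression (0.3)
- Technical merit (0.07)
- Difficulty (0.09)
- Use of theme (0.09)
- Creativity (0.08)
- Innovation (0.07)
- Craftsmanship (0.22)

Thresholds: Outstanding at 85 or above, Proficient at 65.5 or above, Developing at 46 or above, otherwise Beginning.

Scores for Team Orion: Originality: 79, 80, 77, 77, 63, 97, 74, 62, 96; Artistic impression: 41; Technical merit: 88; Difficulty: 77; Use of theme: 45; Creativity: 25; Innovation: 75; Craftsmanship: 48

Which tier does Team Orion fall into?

Developing

Originality: drop 62 → average of remaining 8 = 643/8 = 80.375
Weighted total:
  Originality 80.375 × 0.08 = 6.43
  Artistic impression 41 × 0.3 = 12.3
  Technical merit 88 × 0.07 = 6.16
  Difficulty 77 × 0.09 = 6.93
  Use of theme 45 × 0.09 = 4.05
  Creativity 25 × 0.08 = 2
  Innovation 75 × 0.07 = 5.25
  Craftsmanship 48 × 0.22 = 10.56
Sum = 53.68
53.68 is ≥ 46 and < 65.5 → Developing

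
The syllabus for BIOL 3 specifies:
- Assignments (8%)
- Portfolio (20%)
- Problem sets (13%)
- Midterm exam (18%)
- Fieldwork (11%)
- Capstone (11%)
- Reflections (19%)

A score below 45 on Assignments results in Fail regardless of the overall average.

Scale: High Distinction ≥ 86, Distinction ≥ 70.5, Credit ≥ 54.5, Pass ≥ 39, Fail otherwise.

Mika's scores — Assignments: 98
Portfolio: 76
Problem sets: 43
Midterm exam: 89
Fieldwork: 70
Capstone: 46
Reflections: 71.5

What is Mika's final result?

Assignments score 98 ≥ 45: minimum met.
Weighted total:
  Assignments 98 × 0.08 = 7.84
  Portfolio 76 × 0.2 = 15.2
  Problem sets 43 × 0.13 = 5.59
  Midterm exam 89 × 0.18 = 16.02
  Fieldwork 70 × 0.11 = 7.7
  Capstone 46 × 0.11 = 5.06
  Reflections 71.5 × 0.19 = 13.585
Sum = 70.995
70.995 is ≥ 70.5 and < 86 → Distinction

Distinction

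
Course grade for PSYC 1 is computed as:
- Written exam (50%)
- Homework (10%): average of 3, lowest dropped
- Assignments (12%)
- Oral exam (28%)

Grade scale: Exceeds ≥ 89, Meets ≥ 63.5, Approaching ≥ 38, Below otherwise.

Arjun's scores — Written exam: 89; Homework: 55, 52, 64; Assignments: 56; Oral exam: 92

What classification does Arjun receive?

Homework: drop 52 → average of remaining 2 = 119/2 = 59.5
Weighted total:
  Written exam 89 × 0.5 = 44.5
  Homework 59.5 × 0.1 = 5.95
  Assignments 56 × 0.12 = 6.72
  Oral exam 92 × 0.28 = 25.76
Sum = 82.93
82.93 is ≥ 63.5 and < 89 → Meets

Meets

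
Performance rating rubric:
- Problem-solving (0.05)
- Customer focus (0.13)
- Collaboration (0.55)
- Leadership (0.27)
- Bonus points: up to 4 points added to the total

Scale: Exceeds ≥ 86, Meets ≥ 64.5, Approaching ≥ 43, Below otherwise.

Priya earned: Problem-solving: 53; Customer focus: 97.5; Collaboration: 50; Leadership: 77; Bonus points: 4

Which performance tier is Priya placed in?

Weighted total:
  Problem-solving 53 × 0.05 = 2.65
  Customer focus 97.5 × 0.13 = 12.675
  Collaboration 50 × 0.55 = 27.5
  Leadership 77 × 0.27 = 20.79
Sum = 63.615
Bonus points: 63.615 + 4 = 67.615
67.615 is ≥ 64.5 and < 86 → Meets

Meets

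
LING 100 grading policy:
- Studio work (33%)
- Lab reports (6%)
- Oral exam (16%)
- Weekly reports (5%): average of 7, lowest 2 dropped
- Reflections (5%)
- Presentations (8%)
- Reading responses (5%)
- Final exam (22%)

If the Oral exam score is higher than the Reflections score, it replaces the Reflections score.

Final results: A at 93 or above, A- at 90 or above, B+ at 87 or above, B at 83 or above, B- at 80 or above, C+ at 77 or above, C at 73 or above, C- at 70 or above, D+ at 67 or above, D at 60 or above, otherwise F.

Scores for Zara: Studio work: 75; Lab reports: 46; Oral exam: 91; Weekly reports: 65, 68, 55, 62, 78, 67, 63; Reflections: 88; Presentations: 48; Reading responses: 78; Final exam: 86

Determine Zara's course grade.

C

Weekly reports: drop 55, 62 → average of remaining 5 = 341/5 = 68.2
Oral exam (91) > Reflections (88), so Reflections counts as 91.
Weighted total:
  Studio work 75 × 0.33 = 24.75
  Lab reports 46 × 0.06 = 2.76
  Oral exam 91 × 0.16 = 14.56
  Weekly reports 68.2 × 0.05 = 3.41
  Reflections 91 × 0.05 = 4.55
  Presentations 48 × 0.08 = 3.84
  Reading responses 78 × 0.05 = 3.9
  Final exam 86 × 0.22 = 18.92
Sum = 76.69
76.69 is ≥ 73 and < 77 → C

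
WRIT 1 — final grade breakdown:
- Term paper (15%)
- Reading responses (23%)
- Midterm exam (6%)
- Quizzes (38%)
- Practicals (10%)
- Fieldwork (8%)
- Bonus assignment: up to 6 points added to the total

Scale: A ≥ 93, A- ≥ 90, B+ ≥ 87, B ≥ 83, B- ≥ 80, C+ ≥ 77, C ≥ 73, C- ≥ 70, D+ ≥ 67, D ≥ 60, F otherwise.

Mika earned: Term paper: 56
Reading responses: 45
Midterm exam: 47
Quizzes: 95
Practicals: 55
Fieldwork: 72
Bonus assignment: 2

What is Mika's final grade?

C-

Weighted total:
  Term paper 56 × 0.15 = 8.4
  Reading responses 45 × 0.23 = 10.35
  Midterm exam 47 × 0.06 = 2.82
  Quizzes 95 × 0.38 = 36.1
  Practicals 55 × 0.1 = 5.5
  Fieldwork 72 × 0.08 = 5.76
Sum = 68.93
Bonus assignment: 68.93 + 2 = 70.93
70.93 is ≥ 70 and < 73 → C-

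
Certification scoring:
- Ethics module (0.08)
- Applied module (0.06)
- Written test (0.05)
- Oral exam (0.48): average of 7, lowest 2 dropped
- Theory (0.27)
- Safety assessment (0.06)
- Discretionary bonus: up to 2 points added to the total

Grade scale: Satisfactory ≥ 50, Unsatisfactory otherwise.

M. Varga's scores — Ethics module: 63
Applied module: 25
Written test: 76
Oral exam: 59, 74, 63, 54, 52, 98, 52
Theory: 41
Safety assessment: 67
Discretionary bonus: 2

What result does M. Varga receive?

Oral exam: drop 52, 52 → average of remaining 5 = 348/5 = 69.6
Weighted total:
  Ethics module 63 × 0.08 = 5.04
  Applied module 25 × 0.06 = 1.5
  Written test 76 × 0.05 = 3.8
  Oral exam 69.6 × 0.48 = 33.408
  Theory 41 × 0.27 = 11.07
  Safety assessment 67 × 0.06 = 4.02
Sum = 58.838
Discretionary bonus: 58.838 + 2 = 60.838
60.838 ≥ 50 → Satisfactory

Satisfactory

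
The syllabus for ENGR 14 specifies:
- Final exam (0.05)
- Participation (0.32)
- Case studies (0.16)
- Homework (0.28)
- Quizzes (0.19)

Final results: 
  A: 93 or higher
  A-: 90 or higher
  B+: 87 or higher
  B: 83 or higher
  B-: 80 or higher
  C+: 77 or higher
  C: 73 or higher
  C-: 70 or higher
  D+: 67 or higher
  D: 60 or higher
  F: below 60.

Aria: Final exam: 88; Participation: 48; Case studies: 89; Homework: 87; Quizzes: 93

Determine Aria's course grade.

Weighted total:
  Final exam 88 × 0.05 = 4.4
  Participation 48 × 0.32 = 15.36
  Case studies 89 × 0.16 = 14.24
  Homework 87 × 0.28 = 24.36
  Quizzes 93 × 0.19 = 17.67
Sum = 76.03
76.03 is ≥ 73 and < 77 → C

C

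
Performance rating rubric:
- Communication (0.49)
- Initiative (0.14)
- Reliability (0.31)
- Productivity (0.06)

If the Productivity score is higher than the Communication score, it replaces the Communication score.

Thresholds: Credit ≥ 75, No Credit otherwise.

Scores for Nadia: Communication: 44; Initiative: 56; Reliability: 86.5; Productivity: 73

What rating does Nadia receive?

No Credit

Productivity (73) > Communication (44), so Communication counts as 73.
Weighted total:
  Communication 73 × 0.49 = 35.77
  Initiative 56 × 0.14 = 7.84
  Reliability 86.5 × 0.31 = 26.815
  Productivity 73 × 0.06 = 4.38
Sum = 74.805
74.805 < 75 → No Credit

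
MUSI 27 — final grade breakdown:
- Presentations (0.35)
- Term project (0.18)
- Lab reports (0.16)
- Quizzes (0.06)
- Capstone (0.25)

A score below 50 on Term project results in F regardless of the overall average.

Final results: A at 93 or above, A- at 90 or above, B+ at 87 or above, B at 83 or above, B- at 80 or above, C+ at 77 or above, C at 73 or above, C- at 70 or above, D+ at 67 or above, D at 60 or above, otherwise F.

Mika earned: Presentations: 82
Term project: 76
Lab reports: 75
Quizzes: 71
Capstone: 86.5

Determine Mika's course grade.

B-

Term project score 76 ≥ 50: minimum met.
Weighted total:
  Presentations 82 × 0.35 = 28.7
  Term project 76 × 0.18 = 13.68
  Lab reports 75 × 0.16 = 12
  Quizzes 71 × 0.06 = 4.26
  Capstone 86.5 × 0.25 = 21.625
Sum = 80.265
80.265 is ≥ 80 and < 83 → B-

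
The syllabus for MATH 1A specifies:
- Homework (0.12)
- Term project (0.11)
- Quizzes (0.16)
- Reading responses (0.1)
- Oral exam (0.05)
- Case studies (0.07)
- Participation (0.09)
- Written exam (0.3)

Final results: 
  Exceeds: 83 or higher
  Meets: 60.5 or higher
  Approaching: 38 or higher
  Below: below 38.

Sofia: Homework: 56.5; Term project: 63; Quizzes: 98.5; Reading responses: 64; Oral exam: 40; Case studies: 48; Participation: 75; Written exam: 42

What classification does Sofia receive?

Meets

Weighted total:
  Homework 56.5 × 0.12 = 6.78
  Term project 63 × 0.11 = 6.93
  Quizzes 98.5 × 0.16 = 15.76
  Reading responses 64 × 0.1 = 6.4
  Oral exam 40 × 0.05 = 2
  Case studies 48 × 0.07 = 3.36
  Participation 75 × 0.09 = 6.75
  Written exam 42 × 0.3 = 12.6
Sum = 60.58
60.58 is ≥ 60.5 and < 83 → Meets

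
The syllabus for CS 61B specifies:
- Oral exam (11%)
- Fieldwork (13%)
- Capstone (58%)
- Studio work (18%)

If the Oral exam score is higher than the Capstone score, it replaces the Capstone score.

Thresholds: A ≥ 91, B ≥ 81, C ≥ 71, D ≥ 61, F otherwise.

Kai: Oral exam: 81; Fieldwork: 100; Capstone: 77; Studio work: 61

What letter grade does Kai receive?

C

Oral exam (81) > Capstone (77), so Capstone counts as 81.
Weighted total:
  Oral exam 81 × 0.11 = 8.91
  Fieldwork 100 × 0.13 = 13
  Capstone 81 × 0.58 = 46.98
  Studio work 61 × 0.18 = 10.98
Sum = 79.87
79.87 is ≥ 71 and < 81 → C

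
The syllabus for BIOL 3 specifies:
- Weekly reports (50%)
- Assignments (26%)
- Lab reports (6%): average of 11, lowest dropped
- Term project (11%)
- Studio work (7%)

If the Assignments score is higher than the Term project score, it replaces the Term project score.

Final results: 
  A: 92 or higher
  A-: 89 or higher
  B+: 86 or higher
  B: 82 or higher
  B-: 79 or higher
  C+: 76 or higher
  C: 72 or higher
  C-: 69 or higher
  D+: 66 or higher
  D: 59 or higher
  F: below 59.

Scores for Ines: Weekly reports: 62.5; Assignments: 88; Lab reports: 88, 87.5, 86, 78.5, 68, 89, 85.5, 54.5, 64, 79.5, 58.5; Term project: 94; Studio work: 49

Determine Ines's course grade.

Lab reports: drop 54.5 → average of remaining 10 = 784.5/10 = 78.45
Assignments (88) ≤ Term project (94), so Term project stays at 94.
Weighted total:
  Weekly reports 62.5 × 0.5 = 31.25
  Assignments 88 × 0.26 = 22.88
  Lab reports 78.45 × 0.06 = 4.707
  Term project 94 × 0.11 = 10.34
  Studio work 49 × 0.07 = 3.43
Sum = 72.607
72.607 is ≥ 72 and < 76 → C

C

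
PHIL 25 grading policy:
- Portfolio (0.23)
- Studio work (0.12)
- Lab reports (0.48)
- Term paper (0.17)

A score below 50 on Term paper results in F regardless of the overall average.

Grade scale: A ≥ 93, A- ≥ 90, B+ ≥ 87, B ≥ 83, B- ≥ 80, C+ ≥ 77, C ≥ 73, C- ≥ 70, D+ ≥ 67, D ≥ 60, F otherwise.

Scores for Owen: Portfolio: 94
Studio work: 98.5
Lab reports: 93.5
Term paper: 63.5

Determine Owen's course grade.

B+

Term paper score 63.5 ≥ 50: minimum met.
Weighted total:
  Portfolio 94 × 0.23 = 21.62
  Studio work 98.5 × 0.12 = 11.82
  Lab reports 93.5 × 0.48 = 44.88
  Term paper 63.5 × 0.17 = 10.795
Sum = 89.115
89.115 is ≥ 87 and < 90 → B+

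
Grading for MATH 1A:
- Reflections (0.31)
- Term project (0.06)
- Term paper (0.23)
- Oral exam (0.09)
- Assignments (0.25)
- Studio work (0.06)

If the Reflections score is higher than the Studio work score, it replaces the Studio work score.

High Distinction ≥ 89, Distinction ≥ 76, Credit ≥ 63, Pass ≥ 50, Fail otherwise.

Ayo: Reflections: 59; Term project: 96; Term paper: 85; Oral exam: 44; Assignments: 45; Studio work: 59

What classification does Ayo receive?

Pass

Reflections (59) ≤ Studio work (59), so Studio work stays at 59.
Weighted total:
  Reflections 59 × 0.31 = 18.29
  Term project 96 × 0.06 = 5.76
  Term paper 85 × 0.23 = 19.55
  Oral exam 44 × 0.09 = 3.96
  Assignments 45 × 0.25 = 11.25
  Studio work 59 × 0.06 = 3.54
Sum = 62.35
62.35 is ≥ 50 and < 63 → Pass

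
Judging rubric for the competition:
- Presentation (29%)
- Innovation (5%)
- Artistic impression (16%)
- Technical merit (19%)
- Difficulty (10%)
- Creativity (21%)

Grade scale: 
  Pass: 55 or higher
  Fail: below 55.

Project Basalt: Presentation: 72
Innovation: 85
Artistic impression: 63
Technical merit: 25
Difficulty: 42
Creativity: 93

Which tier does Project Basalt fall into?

Pass

Weighted total:
  Presentation 72 × 0.29 = 20.88
  Innovation 85 × 0.05 = 4.25
  Artistic impression 63 × 0.16 = 10.08
  Technical merit 25 × 0.19 = 4.75
  Difficulty 42 × 0.1 = 4.2
  Creativity 93 × 0.21 = 19.53
Sum = 63.69
63.69 ≥ 55 → Pass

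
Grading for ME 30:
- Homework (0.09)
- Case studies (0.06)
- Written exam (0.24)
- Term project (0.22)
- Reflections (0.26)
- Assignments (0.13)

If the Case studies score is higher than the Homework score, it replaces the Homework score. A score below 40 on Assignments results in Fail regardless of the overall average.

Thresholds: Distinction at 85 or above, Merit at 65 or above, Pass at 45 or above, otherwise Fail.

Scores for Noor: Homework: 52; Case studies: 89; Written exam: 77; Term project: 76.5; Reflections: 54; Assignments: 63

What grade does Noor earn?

Merit

Case studies (89) > Homework (52), so Homework counts as 89.
Assignments score 63 ≥ 40: minimum met.
Weighted total:
  Homework 89 × 0.09 = 8.01
  Case studies 89 × 0.06 = 5.34
  Written exam 77 × 0.24 = 18.48
  Term project 76.5 × 0.22 = 16.83
  Reflections 54 × 0.26 = 14.04
  Assignments 63 × 0.13 = 8.19
Sum = 70.89
70.89 is ≥ 65 and < 85 → Merit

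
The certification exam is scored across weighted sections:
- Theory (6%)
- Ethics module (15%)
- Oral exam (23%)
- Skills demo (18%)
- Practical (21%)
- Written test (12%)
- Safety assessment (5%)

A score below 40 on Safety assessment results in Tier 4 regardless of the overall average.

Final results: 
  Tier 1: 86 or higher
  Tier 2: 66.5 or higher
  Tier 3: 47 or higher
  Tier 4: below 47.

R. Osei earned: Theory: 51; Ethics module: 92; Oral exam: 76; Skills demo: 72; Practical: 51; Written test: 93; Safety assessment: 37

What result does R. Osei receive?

Tier 4

Safety assessment score 37 < 40: minimum not met.
Weighted total:
  Theory 51 × 0.06 = 3.06
  Ethics module 92 × 0.15 = 13.8
  Oral exam 76 × 0.23 = 17.48
  Skills demo 72 × 0.18 = 12.96
  Practical 51 × 0.21 = 10.71
  Written test 93 × 0.12 = 11.16
  Safety assessment 37 × 0.05 = 1.85
Sum = 71.02
Because the Safety assessment minimum was not met, the result is Tier 4.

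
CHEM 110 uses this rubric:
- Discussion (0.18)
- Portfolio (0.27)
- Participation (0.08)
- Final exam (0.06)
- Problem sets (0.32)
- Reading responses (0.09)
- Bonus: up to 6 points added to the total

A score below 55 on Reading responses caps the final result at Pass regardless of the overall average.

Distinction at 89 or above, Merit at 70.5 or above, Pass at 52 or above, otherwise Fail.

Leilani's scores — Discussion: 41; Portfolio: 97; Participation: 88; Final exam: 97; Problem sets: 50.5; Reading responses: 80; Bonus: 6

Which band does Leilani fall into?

Reading responses score 80 ≥ 55: minimum met.
Weighted total:
  Discussion 41 × 0.18 = 7.38
  Portfolio 97 × 0.27 = 26.19
  Participation 88 × 0.08 = 7.04
  Final exam 97 × 0.06 = 5.82
  Problem sets 50.5 × 0.32 = 16.16
  Reading responses 80 × 0.09 = 7.2
Sum = 69.79
Bonus: 69.79 + 6 = 75.79
75.79 is ≥ 70.5 and < 89 → Merit

Merit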